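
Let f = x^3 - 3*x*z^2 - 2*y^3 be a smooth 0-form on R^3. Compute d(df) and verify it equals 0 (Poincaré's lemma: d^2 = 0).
d(df) = 0

Step 1: df = sum_i (∂f/∂x_i) dx_i = (3*x^2 - 3*z^2) dx + (-6*y^2) dy + (-6*x*z) dz.
Step 2: Apply d again. Using the 1-form formula, the coefficient of dx ∧ dy in d(df) is ∂^2 f/∂x ∂y - ∂^2 f/∂y ∂x = (0) - (0) = 0 (equality of mixed partials for smooth f).
Similarly for dx ∧ dz and dy ∧ dz — all coefficients vanish. So d(df) = 0.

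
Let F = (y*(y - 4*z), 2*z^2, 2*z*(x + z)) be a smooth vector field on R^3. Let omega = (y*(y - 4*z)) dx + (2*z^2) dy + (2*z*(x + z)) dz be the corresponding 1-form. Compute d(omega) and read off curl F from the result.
d(omega) = (-4*z) dy ∧ dz + (-4*y - 2*z) dz ∧ dx + (-2*y + 4*z) dx ∧ dy; curl F = (-4*z, -4*y - 2*z, -2*y + 4*z)

d omega = sum_{i<j} (∂f_j/∂x_i - ∂f_i/∂x_j) dx_i ∧ dx_j. Under the identification (dy ∧ dz, dz ∧ dx, dx ∧ dy) ↔ (e_x, e_y, e_z), the coefficients are exactly the components of curl F. Compute:
  ∂R/∂y - ∂Q/∂z = (0) - (4*z) = -4*z
  ∂P/∂z - ∂R/∂x = (-4*y) - (2*z) = -4*y - 2*z
  ∂Q/∂x - ∂P/∂y = (0) - (2*y - 4*z) = -2*y + 4*z.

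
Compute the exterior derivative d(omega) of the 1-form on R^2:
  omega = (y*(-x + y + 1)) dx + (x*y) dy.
d(omega) = (x - y - 1) dx ∧ dy

For a 1-form omega = sum_i f_i dx_i, the exterior derivative is
  d(omega) = sum_{i < j} (∂f_j/∂x_i - ∂f_i/∂x_j) dx_i ∧ dx_j.
  coefficient of dx ∧ dy: ∂f_2/∂x - ∂f_1/∂y = ∂(x*y)/∂x - ∂(y*(-x + y + 1))/∂y = x - y - 1
Assembling: d(omega) = (x - y - 1) dx ∧ dy.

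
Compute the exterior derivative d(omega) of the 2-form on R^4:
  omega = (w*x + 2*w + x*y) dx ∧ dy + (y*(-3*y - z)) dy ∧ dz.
d(omega) = (x + 2) dx ∧ dy ∧ dw

For a 2-form omega = sum_{i<j} g_{ij} dx_i ∧ dx_j, the exterior derivative is
  d(omega) = sum_{i<j} d(g_{ij}) ∧ dx_i ∧ dx_j = sum_{i<j, k} (∂g_{ij}/∂x_k) dx_k ∧ dx_i ∧ dx_j.
Expand each term, using dx_k ∧ dx_i ∧ dx_j = sgn(permutation) dx_{(a)} ∧ dx_{(b)} ∧ dx_{(c)} with (a < b < c) sorted:
  d(w*x + 2*w + x*y) includes (∂/∂w)(w*x + 2*w + x*y) dw = (x + 2) dw, which multiplied by dx ∧ dy gives (x + 2) dx ∧ dy ∧ dw
Collecting like 3-forms: d(omega) = (x + 2) dx ∧ dy ∧ dw.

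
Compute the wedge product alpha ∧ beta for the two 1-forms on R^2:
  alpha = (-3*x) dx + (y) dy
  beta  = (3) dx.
alpha ∧ beta = (-3*y) dx ∧ dy

Distribute the wedge, using dx_i ∧ dx_j = -dx_j ∧ dx_i and dx_i ∧ dx_i = 0. For each pair (i, j) with i < j, the coefficient of dx_i ∧ dx_j in alpha ∧ beta is (alpha_i * beta_j - alpha_j * beta_i). Collecting: alpha ∧ beta = (-3*y) dx ∧ dy.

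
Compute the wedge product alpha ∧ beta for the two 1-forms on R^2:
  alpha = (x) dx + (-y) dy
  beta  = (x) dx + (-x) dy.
alpha ∧ beta = (x*(-x + y)) dx ∧ dy

Distribute the wedge, using dx_i ∧ dx_j = -dx_j ∧ dx_i and dx_i ∧ dx_i = 0. For each pair (i, j) with i < j, the coefficient of dx_i ∧ dx_j in alpha ∧ beta is (alpha_i * beta_j - alpha_j * beta_i). Collecting: alpha ∧ beta = (x*(-x + y)) dx ∧ dy.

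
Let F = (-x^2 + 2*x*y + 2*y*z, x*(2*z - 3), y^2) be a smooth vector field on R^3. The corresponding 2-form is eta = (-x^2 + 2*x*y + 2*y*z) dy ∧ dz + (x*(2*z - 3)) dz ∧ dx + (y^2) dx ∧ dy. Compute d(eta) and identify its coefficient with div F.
d(eta) = (-2*x + 2*y) dx ∧ dy ∧ dz; div F = -2*x + 2*y

For a 2-form in R^3 of the form above, applying d gives a 3-form with coefficient ∂P/∂x + ∂Q/∂y + ∂R/∂z:
  ∂P/∂x = -2*x + 2*y
  ∂Q/∂y = 0
  ∂R/∂z = 0
Sum = -2*x + 2*y, which is exactly div F.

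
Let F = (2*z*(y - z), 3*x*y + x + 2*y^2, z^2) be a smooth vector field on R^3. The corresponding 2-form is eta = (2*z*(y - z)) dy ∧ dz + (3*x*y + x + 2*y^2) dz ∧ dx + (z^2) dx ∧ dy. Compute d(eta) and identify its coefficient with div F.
d(eta) = (3*x + 4*y + 2*z) dx ∧ dy ∧ dz; div F = 3*x + 4*y + 2*z

For a 2-form in R^3 of the form above, applying d gives a 3-form with coefficient ∂P/∂x + ∂Q/∂y + ∂R/∂z:
  ∂P/∂x = 0
  ∂Q/∂y = 3*x + 4*y
  ∂R/∂z = 2*z
Sum = 3*x + 4*y + 2*z, which is exactly div F.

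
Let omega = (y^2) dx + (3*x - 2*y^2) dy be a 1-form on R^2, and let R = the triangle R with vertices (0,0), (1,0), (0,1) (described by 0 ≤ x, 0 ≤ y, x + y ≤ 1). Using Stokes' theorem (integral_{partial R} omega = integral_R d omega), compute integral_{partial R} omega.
integral_(partial R) omega = 7/6

Stokes: integral_partial_R omega = integral_R d omega with d omega = (∂Q/∂x - ∂P/∂y) dx ∧ dy.
  ∂Q/∂x = 3
  ∂P/∂y = 2*y
  integrand = ∂Q/∂x - ∂P/∂y = 3 - 2*y.
Integrating over R: integral_0^1 integral_0^{1-x} (3 - 2*y) dy dx = 7/6.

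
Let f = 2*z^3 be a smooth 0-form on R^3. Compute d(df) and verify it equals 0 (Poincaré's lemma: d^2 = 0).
d(df) = 0

Step 1: df = sum_i (∂f/∂x_i) dx_i = (0) dx + (0) dy + (6*z^2) dz.
Step 2: Apply d again. Using the 1-form formula, the coefficient of dx ∧ dy in d(df) is ∂^2 f/∂x ∂y - ∂^2 f/∂y ∂x = (0) - (0) = 0 (equality of mixed partials for smooth f).
Similarly for dx ∧ dz and dy ∧ dz — all coefficients vanish. So d(df) = 0.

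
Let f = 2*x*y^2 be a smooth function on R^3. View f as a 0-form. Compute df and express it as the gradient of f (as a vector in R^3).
df = (2*y^2) dx + (4*x*y) dy + (0) dz; grad f = (2*y^2, 4*x*y, 0)

For a 0-form f, d f = (∂f/∂x) dx + (∂f/∂y) dy + (∂f/∂z) dz. The components of the vector representation are exactly the entries of grad f in Cartesian coordinates:
  ∂f/∂x = 2*y^2
  ∂f/∂y = 4*x*y
  ∂f/∂z = 0.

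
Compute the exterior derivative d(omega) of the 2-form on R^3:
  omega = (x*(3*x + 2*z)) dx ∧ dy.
d(omega) = (2*x) dx ∧ dy ∧ dz

For a 2-form omega = sum_{i<j} g_{ij} dx_i ∧ dx_j, the exterior derivative is
  d(omega) = sum_{i<j} d(g_{ij}) ∧ dx_i ∧ dx_j = sum_{i<j, k} (∂g_{ij}/∂x_k) dx_k ∧ dx_i ∧ dx_j.
Expand each term, using dx_k ∧ dx_i ∧ dx_j = sgn(permutation) dx_{(a)} ∧ dx_{(b)} ∧ dx_{(c)} with (a < b < c) sorted:
  d(x*(3*x + 2*z)) includes (∂/∂z)(x*(3*x + 2*z)) dz = (2*x) dz, which multiplied by dx ∧ dy gives (2*x) dx ∧ dy ∧ dz
Collecting like 3-forms: d(omega) = (2*x) dx ∧ dy ∧ dz.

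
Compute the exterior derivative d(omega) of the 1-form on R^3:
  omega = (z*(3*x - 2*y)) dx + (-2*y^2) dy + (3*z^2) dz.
d(omega) = (2*z) dx ∧ dy + (-3*x + 2*y) dx ∧ dz

For a 1-form omega = sum_i f_i dx_i, the exterior derivative is
  d(omega) = sum_{i < j} (∂f_j/∂x_i - ∂f_i/∂x_j) dx_i ∧ dx_j.
  coefficient of dx ∧ dy: ∂f_2/∂x - ∂f_1/∂y = ∂(-2*y^2)/∂x - ∂(z*(3*x - 2*y))/∂y = 2*z
  coefficient of dx ∧ dz: ∂f_3/∂x - ∂f_1/∂z = ∂(3*z^2)/∂x - ∂(z*(3*x - 2*y))/∂z = -3*x + 2*y
Assembling: d(omega) = (2*z) dx ∧ dy + (-3*x + 2*y) dx ∧ dz.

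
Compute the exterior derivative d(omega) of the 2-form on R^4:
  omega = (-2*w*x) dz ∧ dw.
d(omega) = (-2*w) dx ∧ dz ∧ dw

For a 2-form omega = sum_{i<j} g_{ij} dx_i ∧ dx_j, the exterior derivative is
  d(omega) = sum_{i<j} d(g_{ij}) ∧ dx_i ∧ dx_j = sum_{i<j, k} (∂g_{ij}/∂x_k) dx_k ∧ dx_i ∧ dx_j.
Expand each term, using dx_k ∧ dx_i ∧ dx_j = sgn(permutation) dx_{(a)} ∧ dx_{(b)} ∧ dx_{(c)} with (a < b < c) sorted:
  d(-2*w*x) includes (∂/∂x)(-2*w*x) dx = (-2*w) dx, which multiplied by dz ∧ dw gives (-2*w) dx ∧ dz ∧ dw
Collecting like 3-forms: d(omega) = (-2*w) dx ∧ dz ∧ dw.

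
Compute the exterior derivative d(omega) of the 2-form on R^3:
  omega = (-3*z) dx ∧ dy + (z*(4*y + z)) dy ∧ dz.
d(omega) = (-3) dx ∧ dy ∧ dz

For a 2-form omega = sum_{i<j} g_{ij} dx_i ∧ dx_j, the exterior derivative is
  d(omega) = sum_{i<j} d(g_{ij}) ∧ dx_i ∧ dx_j = sum_{i<j, k} (∂g_{ij}/∂x_k) dx_k ∧ dx_i ∧ dx_j.
Expand each term, using dx_k ∧ dx_i ∧ dx_j = sgn(permutation) dx_{(a)} ∧ dx_{(b)} ∧ dx_{(c)} with (a < b < c) sorted:
  d(-3*z) includes (∂/∂z)(-3*z) dz = (-3) dz, which multiplied by dx ∧ dy gives (-3) dx ∧ dy ∧ dz
Collecting like 3-forms: d(omega) = (-3) dx ∧ dy ∧ dz.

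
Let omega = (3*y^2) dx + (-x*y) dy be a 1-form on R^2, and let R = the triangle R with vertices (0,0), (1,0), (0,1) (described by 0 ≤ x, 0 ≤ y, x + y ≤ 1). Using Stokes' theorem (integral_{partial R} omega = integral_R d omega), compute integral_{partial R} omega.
integral_(partial R) omega = -7/6

Stokes: integral_partial_R omega = integral_R d omega with d omega = (∂Q/∂x - ∂P/∂y) dx ∧ dy.
  ∂Q/∂x = -y
  ∂P/∂y = 6*y
  integrand = ∂Q/∂x - ∂P/∂y = -7*y.
Integrating over R: integral_0^1 integral_0^{1-x} (-7*y) dy dx = -7/6.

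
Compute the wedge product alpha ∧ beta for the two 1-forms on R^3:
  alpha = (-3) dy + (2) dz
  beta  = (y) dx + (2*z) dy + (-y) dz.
alpha ∧ beta = (3*y) dx ∧ dy + (3*y - 4*z) dy ∧ dz + (-2*y) dx ∧ dz

Distribute the wedge, using dx_i ∧ dx_j = -dx_j ∧ dx_i and dx_i ∧ dx_i = 0. For each pair (i, j) with i < j, the coefficient of dx_i ∧ dx_j in alpha ∧ beta is (alpha_i * beta_j - alpha_j * beta_i). Collecting: alpha ∧ beta = (3*y) dx ∧ dy + (3*y - 4*z) dy ∧ dz + (-2*y) dx ∧ dz.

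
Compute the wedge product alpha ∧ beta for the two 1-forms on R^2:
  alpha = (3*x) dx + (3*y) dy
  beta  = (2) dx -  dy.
alpha ∧ beta = (-3*x - 6*y) dx ∧ dy

Distribute the wedge, using dx_i ∧ dx_j = -dx_j ∧ dx_i and dx_i ∧ dx_i = 0. For each pair (i, j) with i < j, the coefficient of dx_i ∧ dx_j in alpha ∧ beta is (alpha_i * beta_j - alpha_j * beta_i). Collecting: alpha ∧ beta = (-3*x - 6*y) dx ∧ dy.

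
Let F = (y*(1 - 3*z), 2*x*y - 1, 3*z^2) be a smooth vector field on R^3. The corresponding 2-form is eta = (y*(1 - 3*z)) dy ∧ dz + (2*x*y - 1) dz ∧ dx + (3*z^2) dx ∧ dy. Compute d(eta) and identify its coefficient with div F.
d(eta) = (2*x + 6*z) dx ∧ dy ∧ dz; div F = 2*x + 6*z

For a 2-form in R^3 of the form above, applying d gives a 3-form with coefficient ∂P/∂x + ∂Q/∂y + ∂R/∂z:
  ∂P/∂x = 0
  ∂Q/∂y = 2*x
  ∂R/∂z = 6*z
Sum = 2*x + 6*z, which is exactly div F.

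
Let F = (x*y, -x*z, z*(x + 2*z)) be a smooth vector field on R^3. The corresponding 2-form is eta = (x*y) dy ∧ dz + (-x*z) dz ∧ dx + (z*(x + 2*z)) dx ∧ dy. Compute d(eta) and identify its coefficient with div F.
d(eta) = (x + y + 4*z) dx ∧ dy ∧ dz; div F = x + y + 4*z

For a 2-form in R^3 of the form above, applying d gives a 3-form with coefficient ∂P/∂x + ∂Q/∂y + ∂R/∂z:
  ∂P/∂x = y
  ∂Q/∂y = 0
  ∂R/∂z = x + 4*z
Sum = x + y + 4*z, which is exactly div F.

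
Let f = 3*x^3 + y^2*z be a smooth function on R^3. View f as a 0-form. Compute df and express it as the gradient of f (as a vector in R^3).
df = (9*x^2) dx + (2*y*z) dy + (y^2) dz; grad f = (9*x^2, 2*y*z, y^2)

For a 0-form f, d f = (∂f/∂x) dx + (∂f/∂y) dy + (∂f/∂z) dz. The components of the vector representation are exactly the entries of grad f in Cartesian coordinates:
  ∂f/∂x = 9*x^2
  ∂f/∂y = 2*y*z
  ∂f/∂z = y^2.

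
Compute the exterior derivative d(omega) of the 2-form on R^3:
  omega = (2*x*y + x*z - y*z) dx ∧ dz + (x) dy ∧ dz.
d(omega) = (-2*x + z + 1) dx ∧ dy ∧ dz

For a 2-form omega = sum_{i<j} g_{ij} dx_i ∧ dx_j, the exterior derivative is
  d(omega) = sum_{i<j} d(g_{ij}) ∧ dx_i ∧ dx_j = sum_{i<j, k} (∂g_{ij}/∂x_k) dx_k ∧ dx_i ∧ dx_j.
Expand each term, using dx_k ∧ dx_i ∧ dx_j = sgn(permutation) dx_{(a)} ∧ dx_{(b)} ∧ dx_{(c)} with (a < b < c) sorted:
  d(2*x*y + x*z - y*z) includes (∂/∂y)(2*x*y + x*z - y*z) dy = (2*x - z) dy, which multiplied by dx ∧ dz gives (-2*x + z) dx ∧ dy ∧ dz
  d(x) includes (∂/∂x)(x) dx = (1) dx, which multiplied by dy ∧ dz gives (1) dx ∧ dy ∧ dz
Collecting like 3-forms: d(omega) = (-2*x + z + 1) dx ∧ dy ∧ dz.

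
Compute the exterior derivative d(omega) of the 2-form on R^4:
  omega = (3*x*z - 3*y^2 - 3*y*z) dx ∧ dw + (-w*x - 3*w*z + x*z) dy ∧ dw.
d(omega) = (-w + 6*y + 4*z) dx ∧ dy ∧ dw + (-3*x + 3*y) dx ∧ dz ∧ dw + (3*w - x) dy ∧ dz ∧ dw

For a 2-form omega = sum_{i<j} g_{ij} dx_i ∧ dx_j, the exterior derivative is
  d(omega) = sum_{i<j} d(g_{ij}) ∧ dx_i ∧ dx_j = sum_{i<j, k} (∂g_{ij}/∂x_k) dx_k ∧ dx_i ∧ dx_j.
Expand each term, using dx_k ∧ dx_i ∧ dx_j = sgn(permutation) dx_{(a)} ∧ dx_{(b)} ∧ dx_{(c)} with (a < b < c) sorted:
  d(3*x*z - 3*y^2 - 3*y*z) includes (∂/∂y)(3*x*z - 3*y^2 - 3*y*z) dy = (-6*y - 3*z) dy, which multiplied by dx ∧ dw gives (6*y + 3*z) dx ∧ dy ∧ dw
  d(3*x*z - 3*y^2 - 3*y*z) includes (∂/∂z)(3*x*z - 3*y^2 - 3*y*z) dz = (3*x - 3*y) dz, which multiplied by dx ∧ dw gives (-3*x + 3*y) dx ∧ dz ∧ dw
  d(-w*x - 3*w*z + x*z) includes (∂/∂x)(-w*x - 3*w*z + x*z) dx = (-w + z) dx, which multiplied by dy ∧ dw gives (-w + z) dx ∧ dy ∧ dw
  d(-w*x - 3*w*z + x*z) includes (∂/∂z)(-w*x - 3*w*z + x*z) dz = (-3*w + x) dz, which multiplied by dy ∧ dw gives (3*w - x) dy ∧ dz ∧ dw
Collecting like 3-forms: d(omega) = (-w + 6*y + 4*z) dx ∧ dy ∧ dw + (-3*x + 3*y) dx ∧ dz ∧ dw + (3*w - x) dy ∧ dz ∧ dw.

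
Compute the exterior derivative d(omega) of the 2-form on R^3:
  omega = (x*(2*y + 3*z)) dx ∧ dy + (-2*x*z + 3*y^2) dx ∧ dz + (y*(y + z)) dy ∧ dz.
d(omega) = (3*x - 6*y) dx ∧ dy ∧ dz

For a 2-form omega = sum_{i<j} g_{ij} dx_i ∧ dx_j, the exterior derivative is
  d(omega) = sum_{i<j} d(g_{ij}) ∧ dx_i ∧ dx_j = sum_{i<j, k} (∂g_{ij}/∂x_k) dx_k ∧ dx_i ∧ dx_j.
Expand each term, using dx_k ∧ dx_i ∧ dx_j = sgn(permutation) dx_{(a)} ∧ dx_{(b)} ∧ dx_{(c)} with (a < b < c) sorted:
  d(x*(2*y + 3*z)) includes (∂/∂z)(x*(2*y + 3*z)) dz = (3*x) dz, which multiplied by dx ∧ dy gives (3*x) dx ∧ dy ∧ dz
  d(-2*x*z + 3*y^2) includes (∂/∂y)(-2*x*z + 3*y^2) dy = (6*y) dy, which multiplied by dx ∧ dz gives (-6*y) dx ∧ dy ∧ dz
Collecting like 3-forms: d(omega) = (3*x - 6*y) dx ∧ dy ∧ dz.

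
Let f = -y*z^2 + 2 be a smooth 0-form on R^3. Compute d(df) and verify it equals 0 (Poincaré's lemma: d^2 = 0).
d(df) = 0

Step 1: df = sum_i (∂f/∂x_i) dx_i = (0) dx + (-z^2) dy + (-2*y*z) dz.
Step 2: Apply d again. Using the 1-form formula, the coefficient of dx ∧ dy in d(df) is ∂^2 f/∂x ∂y - ∂^2 f/∂y ∂x = (0) - (0) = 0 (equality of mixed partials for smooth f).
Similarly for dx ∧ dz and dy ∧ dz — all coefficients vanish. So d(df) = 0.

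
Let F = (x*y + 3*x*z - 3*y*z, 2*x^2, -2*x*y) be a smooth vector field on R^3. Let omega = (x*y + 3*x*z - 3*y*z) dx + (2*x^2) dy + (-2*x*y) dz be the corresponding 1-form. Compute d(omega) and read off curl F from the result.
d(omega) = (-2*x) dy ∧ dz + (3*x - y) dz ∧ dx + (3*x + 3*z) dx ∧ dy; curl F = (-2*x, 3*x - y, 3*x + 3*z)

d omega = sum_{i<j} (∂f_j/∂x_i - ∂f_i/∂x_j) dx_i ∧ dx_j. Under the identification (dy ∧ dz, dz ∧ dx, dx ∧ dy) ↔ (e_x, e_y, e_z), the coefficients are exactly the components of curl F. Compute:
  ∂R/∂y - ∂Q/∂z = (-2*x) - (0) = -2*x
  ∂P/∂z - ∂R/∂x = (3*x - 3*y) - (-2*y) = 3*x - y
  ∂Q/∂x - ∂P/∂y = (4*x) - (x - 3*z) = 3*x + 3*z.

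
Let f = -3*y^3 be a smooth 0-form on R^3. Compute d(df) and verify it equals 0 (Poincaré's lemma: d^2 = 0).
d(df) = 0

Step 1: df = sum_i (∂f/∂x_i) dx_i = (0) dx + (-9*y^2) dy + (0) dz.
Step 2: Apply d again. Using the 1-form formula, the coefficient of dx ∧ dy in d(df) is ∂^2 f/∂x ∂y - ∂^2 f/∂y ∂x = (0) - (0) = 0 (equality of mixed partials for smooth f).
Similarly for dx ∧ dz and dy ∧ dz — all coefficients vanish. So d(df) = 0.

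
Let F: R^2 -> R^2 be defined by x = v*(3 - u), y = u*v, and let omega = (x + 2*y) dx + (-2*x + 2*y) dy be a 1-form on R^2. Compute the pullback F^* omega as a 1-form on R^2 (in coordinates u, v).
F^* omega = (3*v^2*(u - 3)) du + (3*v*(u^2 - 2*u + 3)) dv

Using F^*(f dg) = (f ∘ F) d(g ∘ F), substitute each coordinate x_i by F_i(u, v) in f_i, and replace dx_i by d F_i = (∂F_i/∂u) du + (∂F_i/∂v) dv.
  For the x component: f_1(F) = v*(u + 3); d F_1 = (-v) du + (3 - u) dv
  For the y component: f_2(F) = 2*v*(2*u - 3); d F_2 = (v) du + (u) dv
Combining and collecting du, dv coefficients:
  coeff of du: 3*v^2*(u - 3)
  coeff of dv: 3*v*(u^2 - 2*u + 3)
F^* omega = (3*v^2*(u - 3)) du + (3*v*(u^2 - 2*u + 3)) dv.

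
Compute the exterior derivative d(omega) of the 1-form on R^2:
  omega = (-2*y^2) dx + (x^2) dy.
d(omega) = (2*x + 4*y) dx ∧ dy

For a 1-form omega = sum_i f_i dx_i, the exterior derivative is
  d(omega) = sum_{i < j} (∂f_j/∂x_i - ∂f_i/∂x_j) dx_i ∧ dx_j.
  coefficient of dx ∧ dy: ∂f_2/∂x - ∂f_1/∂y = ∂(x^2)/∂x - ∂(-2*y^2)/∂y = 2*x + 4*y
Assembling: d(omega) = (2*x + 4*y) dx ∧ dy.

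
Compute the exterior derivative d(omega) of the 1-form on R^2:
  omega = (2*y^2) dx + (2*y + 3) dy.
d(omega) = (-4*y) dx ∧ dy

For a 1-form omega = sum_i f_i dx_i, the exterior derivative is
  d(omega) = sum_{i < j} (∂f_j/∂x_i - ∂f_i/∂x_j) dx_i ∧ dx_j.
  coefficient of dx ∧ dy: ∂f_2/∂x - ∂f_1/∂y = ∂(2*y + 3)/∂x - ∂(2*y^2)/∂y = -4*y
Assembling: d(omega) = (-4*y) dx ∧ dy.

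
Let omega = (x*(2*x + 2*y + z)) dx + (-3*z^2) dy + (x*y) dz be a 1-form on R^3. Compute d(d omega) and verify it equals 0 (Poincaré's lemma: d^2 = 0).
d(d omega) = 0

Step 1: d omega = sum_{i<j} (∂f_j/∂x_i - ∂f_i/∂x_j) dx_i ∧ dx_j:
  coeff of dx ∧ dy: -2*x
  coeff of dx ∧ dz: -x + y
  coeff of dy ∧ dz: x + 6*z
Step 2: Apply d again to each 2-form coefficient. The only possible 3-form in R^3 is dx ∧ dy ∧ dz, with coefficient
  ∂(coeff of dy∧dz)/∂x - ∂(coeff of dx∧dz)/∂y + ∂(coeff of dx∧dy)/∂z
  = ∂/∂x (x + 6*z) - ∂/∂y (-x + y) + ∂/∂z (-2*x).
Each of these terms simplifies to sums of mixed partials that cancel in pairs. The result is 0 (by equality of mixed partials for smooth functions — Schwarz / Clairaut).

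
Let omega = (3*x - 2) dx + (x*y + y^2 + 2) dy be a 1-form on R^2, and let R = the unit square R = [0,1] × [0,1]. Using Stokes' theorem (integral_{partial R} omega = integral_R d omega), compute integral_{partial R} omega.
integral_(partial R) omega = 1/2

Stokes: integral_partial_R omega = integral_R d omega with d omega = (∂Q/∂x - ∂P/∂y) dx ∧ dy.
  ∂Q/∂x = y
  ∂P/∂y = 0
  integrand = ∂Q/∂x - ∂P/∂y = y.
Integrating over R: integral_0^1 integral_0^1 (y) dx dy = 1/2.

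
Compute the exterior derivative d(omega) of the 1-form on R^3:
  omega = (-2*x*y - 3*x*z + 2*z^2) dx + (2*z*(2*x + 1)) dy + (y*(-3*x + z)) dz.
d(omega) = (2*x + 4*z) dx ∧ dy + (3*x - 3*y - 4*z) dx ∧ dz + (-7*x + z - 2) dy ∧ dz

For a 1-form omega = sum_i f_i dx_i, the exterior derivative is
  d(omega) = sum_{i < j} (∂f_j/∂x_i - ∂f_i/∂x_j) dx_i ∧ dx_j.
  coefficient of dx ∧ dy: ∂f_2/∂x - ∂f_1/∂y = ∂(2*z*(2*x + 1))/∂x - ∂(-2*x*y - 3*x*z + 2*z^2)/∂y = 2*x + 4*z
  coefficient of dx ∧ dz: ∂f_3/∂x - ∂f_1/∂z = ∂(y*(-3*x + z))/∂x - ∂(-2*x*y - 3*x*z + 2*z^2)/∂z = 3*x - 3*y - 4*z
  coefficient of dy ∧ dz: ∂f_3/∂y - ∂f_2/∂z = ∂(y*(-3*x + z))/∂y - ∂(2*z*(2*x + 1))/∂z = -7*x + z - 2
Assembling: d(omega) = (2*x + 4*z) dx ∧ dy + (3*x - 3*y - 4*z) dx ∧ dz + (-7*x + z - 2) dy ∧ dz.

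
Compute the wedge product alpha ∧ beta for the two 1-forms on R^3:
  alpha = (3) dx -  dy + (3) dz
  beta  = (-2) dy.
alpha ∧ beta = (-6) dx ∧ dy + (6) dy ∧ dz

Distribute the wedge, using dx_i ∧ dx_j = -dx_j ∧ dx_i and dx_i ∧ dx_i = 0. For each pair (i, j) with i < j, the coefficient of dx_i ∧ dx_j in alpha ∧ beta is (alpha_i * beta_j - alpha_j * beta_i). Collecting: alpha ∧ beta = (-6) dx ∧ dy + (6) dy ∧ dz.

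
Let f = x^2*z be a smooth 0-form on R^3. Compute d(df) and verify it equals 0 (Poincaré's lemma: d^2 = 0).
d(df) = 0

Step 1: df = sum_i (∂f/∂x_i) dx_i = (2*x*z) dx + (0) dy + (x^2) dz.
Step 2: Apply d again. Using the 1-form formula, the coefficient of dx ∧ dy in d(df) is ∂^2 f/∂x ∂y - ∂^2 f/∂y ∂x = (0) - (0) = 0 (equality of mixed partials for smooth f).
Similarly for dx ∧ dz and dy ∧ dz — all coefficients vanish. So d(df) = 0.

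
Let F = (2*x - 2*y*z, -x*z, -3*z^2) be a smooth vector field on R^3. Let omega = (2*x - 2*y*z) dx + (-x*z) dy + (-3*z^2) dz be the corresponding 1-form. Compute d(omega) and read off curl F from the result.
d(omega) = (x) dy ∧ dz + (-2*y) dz ∧ dx + (z) dx ∧ dy; curl F = (x, -2*y, z)

d omega = sum_{i<j} (∂f_j/∂x_i - ∂f_i/∂x_j) dx_i ∧ dx_j. Under the identification (dy ∧ dz, dz ∧ dx, dx ∧ dy) ↔ (e_x, e_y, e_z), the coefficients are exactly the components of curl F. Compute:
  ∂R/∂y - ∂Q/∂z = (0) - (-x) = x
  ∂P/∂z - ∂R/∂x = (-2*y) - (0) = -2*y
  ∂Q/∂x - ∂P/∂y = (-z) - (-2*z) = z.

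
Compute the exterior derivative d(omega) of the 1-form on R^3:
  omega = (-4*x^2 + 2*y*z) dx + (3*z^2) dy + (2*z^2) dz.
d(omega) = (-2*z) dx ∧ dy + (-2*y) dx ∧ dz + (-6*z) dy ∧ dz

For a 1-form omega = sum_i f_i dx_i, the exterior derivative is
  d(omega) = sum_{i < j} (∂f_j/∂x_i - ∂f_i/∂x_j) dx_i ∧ dx_j.
  coefficient of dx ∧ dy: ∂f_2/∂x - ∂f_1/∂y = ∂(3*z^2)/∂x - ∂(-4*x^2 + 2*y*z)/∂y = -2*z
  coefficient of dx ∧ dz: ∂f_3/∂x - ∂f_1/∂z = ∂(2*z^2)/∂x - ∂(-4*x^2 + 2*y*z)/∂z = -2*y
  coefficient of dy ∧ dz: ∂f_3/∂y - ∂f_2/∂z = ∂(2*z^2)/∂y - ∂(3*z^2)/∂z = -6*z
Assembling: d(omega) = (-2*z) dx ∧ dy + (-2*y) dx ∧ dz + (-6*z) dy ∧ dz.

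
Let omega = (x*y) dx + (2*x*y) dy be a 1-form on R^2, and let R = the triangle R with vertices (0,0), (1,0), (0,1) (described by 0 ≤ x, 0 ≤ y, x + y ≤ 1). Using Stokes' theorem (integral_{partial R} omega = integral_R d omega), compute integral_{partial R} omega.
integral_(partial R) omega = 1/6

Stokes: integral_partial_R omega = integral_R d omega with d omega = (∂Q/∂x - ∂P/∂y) dx ∧ dy.
  ∂Q/∂x = 2*y
  ∂P/∂y = x
  integrand = ∂Q/∂x - ∂P/∂y = -x + 2*y.
Integrating over R: integral_0^1 integral_0^{1-x} (-x + 2*y) dy dx = 1/6.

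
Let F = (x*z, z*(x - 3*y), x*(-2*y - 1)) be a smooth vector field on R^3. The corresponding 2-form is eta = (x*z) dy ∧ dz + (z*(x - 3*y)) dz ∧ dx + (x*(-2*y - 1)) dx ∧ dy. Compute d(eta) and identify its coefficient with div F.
d(eta) = (-2*z) dx ∧ dy ∧ dz; div F = -2*z

For a 2-form in R^3 of the form above, applying d gives a 3-form with coefficient ∂P/∂x + ∂Q/∂y + ∂R/∂z:
  ∂P/∂x = z
  ∂Q/∂y = -3*z
  ∂R/∂z = 0
Sum = -2*z, which is exactly div F.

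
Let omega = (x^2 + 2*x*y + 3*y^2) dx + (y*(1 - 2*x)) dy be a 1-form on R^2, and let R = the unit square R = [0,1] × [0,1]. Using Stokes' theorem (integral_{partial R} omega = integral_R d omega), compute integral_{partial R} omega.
integral_(partial R) omega = -5

Stokes: integral_partial_R omega = integral_R d omega with d omega = (∂Q/∂x - ∂P/∂y) dx ∧ dy.
  ∂Q/∂x = -2*y
  ∂P/∂y = 2*x + 6*y
  integrand = ∂Q/∂x - ∂P/∂y = -2*x - 8*y.
Integrating over R: integral_0^1 integral_0^1 (-2*x - 8*y) dx dy = -5.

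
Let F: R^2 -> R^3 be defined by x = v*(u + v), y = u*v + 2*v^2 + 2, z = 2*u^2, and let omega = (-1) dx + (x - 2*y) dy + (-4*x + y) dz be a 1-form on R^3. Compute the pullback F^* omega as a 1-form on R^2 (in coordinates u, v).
F^* omega = (-12*u^2*v - 9*u*v^2 + 8*u - 3*v^3 - 5*v) du + (-u^2*v - 7*u*v^2 - 5*u - 12*v^3 - 18*v) dv

Using F^*(f dg) = (f ∘ F) d(g ∘ F), substitute each coordinate x_i by F_i(u, v) in f_i, and replace dx_i by d F_i = (∂F_i/∂u) du + (∂F_i/∂v) dv.
  For the x component: f_1(F) = -1; d F_1 = (v) du + (u + 2*v) dv
  For the y component: f_2(F) = -u*v - 3*v^2 - 4; d F_2 = (v) du + (u + 4*v) dv
  For the z component: f_3(F) = -3*u*v - 2*v^2 + 2; d F_3 = (4*u) du + (0) dv
Combining and collecting du, dv coefficients:
  coeff of du: -12*u^2*v - 9*u*v^2 + 8*u - 3*v^3 - 5*v
  coeff of dv: -u^2*v - 7*u*v^2 - 5*u - 12*v^3 - 18*v
F^* omega = (-12*u^2*v - 9*u*v^2 + 8*u - 3*v^3 - 5*v) du + (-u^2*v - 7*u*v^2 - 5*u - 12*v^3 - 18*v) dv.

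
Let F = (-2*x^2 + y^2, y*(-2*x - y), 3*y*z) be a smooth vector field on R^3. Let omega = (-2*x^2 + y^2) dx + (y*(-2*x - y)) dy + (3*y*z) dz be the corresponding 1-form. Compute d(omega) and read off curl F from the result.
d(omega) = (3*z) dy ∧ dz + (0) dz ∧ dx + (-4*y) dx ∧ dy; curl F = (3*z, 0, -4*y)

d omega = sum_{i<j} (∂f_j/∂x_i - ∂f_i/∂x_j) dx_i ∧ dx_j. Under the identification (dy ∧ dz, dz ∧ dx, dx ∧ dy) ↔ (e_x, e_y, e_z), the coefficients are exactly the components of curl F. Compute:
  ∂R/∂y - ∂Q/∂z = (3*z) - (0) = 3*z
  ∂P/∂z - ∂R/∂x = (0) - (0) = 0
  ∂Q/∂x - ∂P/∂y = (-2*y) - (2*y) = -4*y.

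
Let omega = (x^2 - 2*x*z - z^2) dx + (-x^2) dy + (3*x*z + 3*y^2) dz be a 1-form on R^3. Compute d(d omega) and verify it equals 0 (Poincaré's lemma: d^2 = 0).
d(d omega) = 0

Step 1: d omega = sum_{i<j} (∂f_j/∂x_i - ∂f_i/∂x_j) dx_i ∧ dx_j:
  coeff of dx ∧ dy: -2*x
  coeff of dx ∧ dz: 2*x + 5*z
  coeff of dy ∧ dz: 6*y
Step 2: Apply d again to each 2-form coefficient. The only possible 3-form in R^3 is dx ∧ dy ∧ dz, with coefficient
  ∂(coeff of dy∧dz)/∂x - ∂(coeff of dx∧dz)/∂y + ∂(coeff of dx∧dy)/∂z
  = ∂/∂x (6*y) - ∂/∂y (2*x + 5*z) + ∂/∂z (-2*x).
Each of these terms simplifies to sums of mixed partials that cancel in pairs. The result is 0 (by equality of mixed partials for smooth functions — Schwarz / Clairaut).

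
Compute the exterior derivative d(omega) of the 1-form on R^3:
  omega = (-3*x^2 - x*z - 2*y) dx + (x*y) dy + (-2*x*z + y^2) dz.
d(omega) = (y + 2) dx ∧ dy + (x - 2*z) dx ∧ dz + (2*y) dy ∧ dz

For a 1-form omega = sum_i f_i dx_i, the exterior derivative is
  d(omega) = sum_{i < j} (∂f_j/∂x_i - ∂f_i/∂x_j) dx_i ∧ dx_j.
  coefficient of dx ∧ dy: ∂f_2/∂x - ∂f_1/∂y = ∂(x*y)/∂x - ∂(-3*x^2 - x*z - 2*y)/∂y = y + 2
  coefficient of dx ∧ dz: ∂f_3/∂x - ∂f_1/∂z = ∂(-2*x*z + y^2)/∂x - ∂(-3*x^2 - x*z - 2*y)/∂z = x - 2*z
  coefficient of dy ∧ dz: ∂f_3/∂y - ∂f_2/∂z = ∂(-2*x*z + y^2)/∂y - ∂(x*y)/∂z = 2*y
Assembling: d(omega) = (y + 2) dx ∧ dy + (x - 2*z) dx ∧ dz + (2*y) dy ∧ dz.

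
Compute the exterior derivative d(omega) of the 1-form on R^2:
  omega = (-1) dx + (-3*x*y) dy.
d(omega) = (-3*y) dx ∧ dy

For a 1-form omega = sum_i f_i dx_i, the exterior derivative is
  d(omega) = sum_{i < j} (∂f_j/∂x_i - ∂f_i/∂x_j) dx_i ∧ dx_j.
  coefficient of dx ∧ dy: ∂f_2/∂x - ∂f_1/∂y = ∂(-3*x*y)/∂x - ∂(-1)/∂y = -3*y
Assembling: d(omega) = (-3*y) dx ∧ dy.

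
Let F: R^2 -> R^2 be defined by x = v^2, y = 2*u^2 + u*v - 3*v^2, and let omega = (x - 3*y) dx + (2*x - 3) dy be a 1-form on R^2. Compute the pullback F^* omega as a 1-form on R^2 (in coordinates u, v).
F^* omega = (8*u*v^2 - 12*u + 2*v^3 - 3*v) du + (-12*u^2*v - 4*u*v^2 - 3*u + 8*v^3 + 18*v) dv

Using F^*(f dg) = (f ∘ F) d(g ∘ F), substitute each coordinate x_i by F_i(u, v) in f_i, and replace dx_i by d F_i = (∂F_i/∂u) du + (∂F_i/∂v) dv.
  For the x component: f_1(F) = -6*u^2 - 3*u*v + 10*v^2; d F_1 = (0) du + (2*v) dv
  For the y component: f_2(F) = 2*v^2 - 3; d F_2 = (4*u + v) du + (u - 6*v) dv
Combining and collecting du, dv coefficients:
  coeff of du: 8*u*v^2 - 12*u + 2*v^3 - 3*v
  coeff of dv: -12*u^2*v - 4*u*v^2 - 3*u + 8*v^3 + 18*v
F^* omega = (8*u*v^2 - 12*u + 2*v^3 - 3*v) du + (-12*u^2*v - 4*u*v^2 - 3*u + 8*v^3 + 18*v) dv.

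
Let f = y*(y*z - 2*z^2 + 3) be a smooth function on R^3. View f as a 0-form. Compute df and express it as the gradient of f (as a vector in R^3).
df = (0) dx + (2*y*z - 2*z^2 + 3) dy + (y*(y - 4*z)) dz; grad f = (0, 2*y*z - 2*z^2 + 3, y*(y - 4*z))

For a 0-form f, d f = (∂f/∂x) dx + (∂f/∂y) dy + (∂f/∂z) dz. The components of the vector representation are exactly the entries of grad f in Cartesian coordinates:
  ∂f/∂x = 0
  ∂f/∂y = 2*y*z - 2*z^2 + 3
  ∂f/∂z = y*(y - 4*z).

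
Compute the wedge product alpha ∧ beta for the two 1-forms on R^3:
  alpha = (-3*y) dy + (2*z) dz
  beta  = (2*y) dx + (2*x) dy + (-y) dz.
alpha ∧ beta = (6*y^2) dx ∧ dy + (-4*x*z + 3*y^2) dy ∧ dz + (-4*y*z) dx ∧ dz

Distribute the wedge, using dx_i ∧ dx_j = -dx_j ∧ dx_i and dx_i ∧ dx_i = 0. For each pair (i, j) with i < j, the coefficient of dx_i ∧ dx_j in alpha ∧ beta is (alpha_i * beta_j - alpha_j * beta_i). Collecting: alpha ∧ beta = (6*y^2) dx ∧ dy + (-4*x*z + 3*y^2) dy ∧ dz + (-4*y*z) dx ∧ dz.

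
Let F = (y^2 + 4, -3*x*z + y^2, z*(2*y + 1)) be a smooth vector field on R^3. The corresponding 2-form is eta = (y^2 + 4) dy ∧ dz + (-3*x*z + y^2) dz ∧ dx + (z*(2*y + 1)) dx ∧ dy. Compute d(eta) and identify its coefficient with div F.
d(eta) = (4*y + 1) dx ∧ dy ∧ dz; div F = 4*y + 1

For a 2-form in R^3 of the form above, applying d gives a 3-form with coefficient ∂P/∂x + ∂Q/∂y + ∂R/∂z:
  ∂P/∂x = 0
  ∂Q/∂y = 2*y
  ∂R/∂z = 2*y + 1
Sum = 4*y + 1, which is exactly div F.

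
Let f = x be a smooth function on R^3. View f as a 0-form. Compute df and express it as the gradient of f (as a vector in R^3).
df = (1) dx + (0) dy + (0) dz; grad f = (1, 0, 0)

For a 0-form f, d f = (∂f/∂x) dx + (∂f/∂y) dy + (∂f/∂z) dz. The components of the vector representation are exactly the entries of grad f in Cartesian coordinates:
  ∂f/∂x = 1
  ∂f/∂y = 0
  ∂f/∂z = 0.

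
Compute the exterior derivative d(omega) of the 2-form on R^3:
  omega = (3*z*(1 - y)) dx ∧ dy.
d(omega) = (3 - 3*y) dx ∧ dy ∧ dz

For a 2-form omega = sum_{i<j} g_{ij} dx_i ∧ dx_j, the exterior derivative is
  d(omega) = sum_{i<j} d(g_{ij}) ∧ dx_i ∧ dx_j = sum_{i<j, k} (∂g_{ij}/∂x_k) dx_k ∧ dx_i ∧ dx_j.
Expand each term, using dx_k ∧ dx_i ∧ dx_j = sgn(permutation) dx_{(a)} ∧ dx_{(b)} ∧ dx_{(c)} with (a < b < c) sorted:
  d(3*z*(1 - y)) includes (∂/∂z)(3*z*(1 - y)) dz = (3 - 3*y) dz, which multiplied by dx ∧ dy gives (3 - 3*y) dx ∧ dy ∧ dz
Collecting like 3-forms: d(omega) = (3 - 3*y) dx ∧ dy ∧ dz.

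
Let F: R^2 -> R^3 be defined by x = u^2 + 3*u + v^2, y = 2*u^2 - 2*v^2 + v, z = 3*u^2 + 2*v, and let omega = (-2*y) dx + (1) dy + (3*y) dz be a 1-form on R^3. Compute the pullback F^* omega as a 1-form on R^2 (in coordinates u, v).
F^* omega = (28*u^3 - 12*u^2 - 28*u*v^2 + 14*u*v + 4*u + 12*v^2 - 6*v) du + (-8*u^2*v + 12*u^2 + 8*v^3 - 16*v^2 + 2*v + 1) dv

Using F^*(f dg) = (f ∘ F) d(g ∘ F), substitute each coordinate x_i by F_i(u, v) in f_i, and replace dx_i by d F_i = (∂F_i/∂u) du + (∂F_i/∂v) dv.
  For the x component: f_1(F) = -4*u^2 + 4*v^2 - 2*v; d F_1 = (2*u + 3) du + (2*v) dv
  For the y component: f_2(F) = 1; d F_2 = (4*u) du + (1 - 4*v) dv
  For the z component: f_3(F) = 6*u^2 - 6*v^2 + 3*v; d F_3 = (6*u) du + (2) dv
Combining and collecting du, dv coefficients:
  coeff of du: 28*u^3 - 12*u^2 - 28*u*v^2 + 14*u*v + 4*u + 12*v^2 - 6*v
  coeff of dv: -8*u^2*v + 12*u^2 + 8*v^3 - 16*v^2 + 2*v + 1
F^* omega = (28*u^3 - 12*u^2 - 28*u*v^2 + 14*u*v + 4*u + 12*v^2 - 6*v) du + (-8*u^2*v + 12*u^2 + 8*v^3 - 16*v^2 + 2*v + 1) dv.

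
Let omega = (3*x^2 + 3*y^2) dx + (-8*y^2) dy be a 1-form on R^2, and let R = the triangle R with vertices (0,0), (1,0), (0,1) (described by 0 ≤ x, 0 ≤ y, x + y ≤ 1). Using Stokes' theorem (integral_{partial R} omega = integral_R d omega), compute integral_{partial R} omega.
integral_(partial R) omega = -1

Stokes: integral_partial_R omega = integral_R d omega with d omega = (∂Q/∂x - ∂P/∂y) dx ∧ dy.
  ∂Q/∂x = 0
  ∂P/∂y = 6*y
  integrand = ∂Q/∂x - ∂P/∂y = -6*y.
Integrating over R: integral_0^1 integral_0^{1-x} (-6*y) dy dx = -1.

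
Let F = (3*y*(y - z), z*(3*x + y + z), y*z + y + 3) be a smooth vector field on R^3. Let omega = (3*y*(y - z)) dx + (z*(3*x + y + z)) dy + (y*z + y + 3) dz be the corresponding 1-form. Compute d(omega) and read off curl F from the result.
d(omega) = (-3*x - y - z + 1) dy ∧ dz + (-3*y) dz ∧ dx + (-6*y + 6*z) dx ∧ dy; curl F = (-3*x - y - z + 1, -3*y, -6*y + 6*z)

d omega = sum_{i<j} (∂f_j/∂x_i - ∂f_i/∂x_j) dx_i ∧ dx_j. Under the identification (dy ∧ dz, dz ∧ dx, dx ∧ dy) ↔ (e_x, e_y, e_z), the coefficients are exactly the components of curl F. Compute:
  ∂R/∂y - ∂Q/∂z = (z + 1) - (3*x + y + 2*z) = -3*x - y - z + 1
  ∂P/∂z - ∂R/∂x = (-3*y) - (0) = -3*y
  ∂Q/∂x - ∂P/∂y = (3*z) - (6*y - 3*z) = -6*y + 6*z.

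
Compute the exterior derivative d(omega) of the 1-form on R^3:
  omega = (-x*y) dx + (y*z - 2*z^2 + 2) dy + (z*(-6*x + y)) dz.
d(omega) = (x) dx ∧ dy + (-6*z) dx ∧ dz + (-y + 5*z) dy ∧ dz

For a 1-form omega = sum_i f_i dx_i, the exterior derivative is
  d(omega) = sum_{i < j} (∂f_j/∂x_i - ∂f_i/∂x_j) dx_i ∧ dx_j.
  coefficient of dx ∧ dy: ∂f_2/∂x - ∂f_1/∂y = ∂(y*z - 2*z^2 + 2)/∂x - ∂(-x*y)/∂y = x
  coefficient of dx ∧ dz: ∂f_3/∂x - ∂f_1/∂z = ∂(z*(-6*x + y))/∂x - ∂(-x*y)/∂z = -6*z
  coefficient of dy ∧ dz: ∂f_3/∂y - ∂f_2/∂z = ∂(z*(-6*x + y))/∂y - ∂(y*z - 2*z^2 + 2)/∂z = -y + 5*z
Assembling: d(omega) = (x) dx ∧ dy + (-6*z) dx ∧ dz + (-y + 5*z) dy ∧ dz.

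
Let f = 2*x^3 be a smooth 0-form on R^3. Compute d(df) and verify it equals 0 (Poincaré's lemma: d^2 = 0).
d(df) = 0

Step 1: df = sum_i (∂f/∂x_i) dx_i = (6*x^2) dx + (0) dy + (0) dz.
Step 2: Apply d again. Using the 1-form formula, the coefficient of dx ∧ dy in d(df) is ∂^2 f/∂x ∂y - ∂^2 f/∂y ∂x = (0) - (0) = 0 (equality of mixed partials for smooth f).
Similarly for dx ∧ dz and dy ∧ dz — all coefficients vanish. So d(df) = 0.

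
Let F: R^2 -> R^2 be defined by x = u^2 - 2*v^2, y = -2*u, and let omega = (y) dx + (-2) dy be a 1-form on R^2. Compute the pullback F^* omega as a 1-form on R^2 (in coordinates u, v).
F^* omega = (4 - 4*u^2) du + (8*u*v) dv

Using F^*(f dg) = (f ∘ F) d(g ∘ F), substitute each coordinate x_i by F_i(u, v) in f_i, and replace dx_i by d F_i = (∂F_i/∂u) du + (∂F_i/∂v) dv.
  For the x component: f_1(F) = -2*u; d F_1 = (2*u) du + (-4*v) dv
  For the y component: f_2(F) = -2; d F_2 = (-2) du + (0) dv
Combining and collecting du, dv coefficients:
  coeff of du: 4 - 4*u^2
  coeff of dv: 8*u*v
F^* omega = (4 - 4*u^2) du + (8*u*v) dv.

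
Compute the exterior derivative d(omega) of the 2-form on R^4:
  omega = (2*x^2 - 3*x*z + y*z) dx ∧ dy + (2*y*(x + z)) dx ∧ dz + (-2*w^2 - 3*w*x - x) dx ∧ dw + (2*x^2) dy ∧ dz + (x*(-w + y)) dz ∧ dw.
d(omega) = (-x + y - 2*z) dx ∧ dy ∧ dz + (-w + y) dx ∧ dz ∧ dw + (x) dy ∧ dz ∧ dw

For a 2-form omega = sum_{i<j} g_{ij} dx_i ∧ dx_j, the exterior derivative is
  d(omega) = sum_{i<j} d(g_{ij}) ∧ dx_i ∧ dx_j = sum_{i<j, k} (∂g_{ij}/∂x_k) dx_k ∧ dx_i ∧ dx_j.
Expand each term, using dx_k ∧ dx_i ∧ dx_j = sgn(permutation) dx_{(a)} ∧ dx_{(b)} ∧ dx_{(c)} with (a < b < c) sorted:
  d(2*x^2 - 3*x*z + y*z) includes (∂/∂z)(2*x^2 - 3*x*z + y*z) dz = (-3*x + y) dz, which multiplied by dx ∧ dy gives (-3*x + y) dx ∧ dy ∧ dz
  d(2*y*(x + z)) includes (∂/∂y)(2*y*(x + z)) dy = (2*x + 2*z) dy, which multiplied by dx ∧ dz gives (-2*x - 2*z) dx ∧ dy ∧ dz
  d(2*x^2) includes (∂/∂x)(2*x^2) dx = (4*x) dx, which multiplied by dy ∧ dz gives (4*x) dx ∧ dy ∧ dz
  d(x*(-w + y)) includes (∂/∂x)(x*(-w + y)) dx = (-w + y) dx, which multiplied by dz ∧ dw gives (-w + y) dx ∧ dz ∧ dw
  d(x*(-w + y)) includes (∂/∂y)(x*(-w + y)) dy = (x) dy, which multiplied by dz ∧ dw gives (x) dy ∧ dz ∧ dw
Collecting like 3-forms: d(omega) = (-x + y - 2*z) dx ∧ dy ∧ dz + (-w + y) dx ∧ dz ∧ dw + (x) dy ∧ dz ∧ dw.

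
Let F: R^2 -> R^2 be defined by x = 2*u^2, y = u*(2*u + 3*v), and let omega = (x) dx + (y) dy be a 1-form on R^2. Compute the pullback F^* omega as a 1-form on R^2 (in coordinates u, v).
F^* omega = (u*(16*u^2 + 18*u*v + 9*v^2)) du + (u^2*(6*u + 9*v)) dv

Using F^*(f dg) = (f ∘ F) d(g ∘ F), substitute each coordinate x_i by F_i(u, v) in f_i, and replace dx_i by d F_i = (∂F_i/∂u) du + (∂F_i/∂v) dv.
  For the x component: f_1(F) = 2*u^2; d F_1 = (4*u) du + (0) dv
  For the y component: f_2(F) = u*(2*u + 3*v); d F_2 = (4*u + 3*v) du + (3*u) dv
Combining and collecting du, dv coefficients:
  coeff of du: u*(16*u^2 + 18*u*v + 9*v^2)
  coeff of dv: u^2*(6*u + 9*v)
F^* omega = (u*(16*u^2 + 18*u*v + 9*v^2)) du + (u^2*(6*u + 9*v)) dv.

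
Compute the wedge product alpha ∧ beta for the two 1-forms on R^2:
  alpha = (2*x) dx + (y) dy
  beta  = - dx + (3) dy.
alpha ∧ beta = (6*x + y) dx ∧ dy

Distribute the wedge, using dx_i ∧ dx_j = -dx_j ∧ dx_i and dx_i ∧ dx_i = 0. For each pair (i, j) with i < j, the coefficient of dx_i ∧ dx_j in alpha ∧ beta is (alpha_i * beta_j - alpha_j * beta_i). Collecting: alpha ∧ beta = (6*x + y) dx ∧ dy.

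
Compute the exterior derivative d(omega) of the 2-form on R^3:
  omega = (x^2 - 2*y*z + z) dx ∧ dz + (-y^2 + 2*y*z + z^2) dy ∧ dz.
d(omega) = (2*z) dx ∧ dy ∧ dz

For a 2-form omega = sum_{i<j} g_{ij} dx_i ∧ dx_j, the exterior derivative is
  d(omega) = sum_{i<j} d(g_{ij}) ∧ dx_i ∧ dx_j = sum_{i<j, k} (∂g_{ij}/∂x_k) dx_k ∧ dx_i ∧ dx_j.
Expand each term, using dx_k ∧ dx_i ∧ dx_j = sgn(permutation) dx_{(a)} ∧ dx_{(b)} ∧ dx_{(c)} with (a < b < c) sorted:
  d(x^2 - 2*y*z + z) includes (∂/∂y)(x^2 - 2*y*z + z) dy = (-2*z) dy, which multiplied by dx ∧ dz gives (2*z) dx ∧ dy ∧ dz
Collecting like 3-forms: d(omega) = (2*z) dx ∧ dy ∧ dz.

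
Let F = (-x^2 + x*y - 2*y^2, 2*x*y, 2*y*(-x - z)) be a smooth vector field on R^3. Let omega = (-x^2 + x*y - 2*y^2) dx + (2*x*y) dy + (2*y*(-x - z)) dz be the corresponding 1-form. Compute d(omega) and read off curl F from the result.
d(omega) = (-2*x - 2*z) dy ∧ dz + (2*y) dz ∧ dx + (-x + 6*y) dx ∧ dy; curl F = (-2*x - 2*z, 2*y, -x + 6*y)

d omega = sum_{i<j} (∂f_j/∂x_i - ∂f_i/∂x_j) dx_i ∧ dx_j. Under the identification (dy ∧ dz, dz ∧ dx, dx ∧ dy) ↔ (e_x, e_y, e_z), the coefficients are exactly the components of curl F. Compute:
  ∂R/∂y - ∂Q/∂z = (-2*x - 2*z) - (0) = -2*x - 2*z
  ∂P/∂z - ∂R/∂x = (0) - (-2*y) = 2*y
  ∂Q/∂x - ∂P/∂y = (2*y) - (x - 4*y) = -x + 6*y.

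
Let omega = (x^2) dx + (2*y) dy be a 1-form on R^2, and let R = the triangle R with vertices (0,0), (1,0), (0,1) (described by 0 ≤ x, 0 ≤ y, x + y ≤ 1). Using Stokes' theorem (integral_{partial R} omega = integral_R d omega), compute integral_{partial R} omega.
integral_(partial R) omega = 0

Stokes: integral_partial_R omega = integral_R d omega with d omega = (∂Q/∂x - ∂P/∂y) dx ∧ dy.
  ∂Q/∂x = 0
  ∂P/∂y = 0
  integrand = ∂Q/∂x - ∂P/∂y = 0.
Integrating over R: integral_0^1 integral_0^{1-x} (0) dy dx = 0.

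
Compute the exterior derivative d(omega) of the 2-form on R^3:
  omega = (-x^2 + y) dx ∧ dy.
d(omega) = 0

For a 2-form omega = sum_{i<j} g_{ij} dx_i ∧ dx_j, the exterior derivative is
  d(omega) = sum_{i<j} d(g_{ij}) ∧ dx_i ∧ dx_j = sum_{i<j, k} (∂g_{ij}/∂x_k) dx_k ∧ dx_i ∧ dx_j.
Expand each term, using dx_k ∧ dx_i ∧ dx_j = sgn(permutation) dx_{(a)} ∧ dx_{(b)} ∧ dx_{(c)} with (a < b < c) sorted:

Collecting like 3-forms: d(omega) = 0.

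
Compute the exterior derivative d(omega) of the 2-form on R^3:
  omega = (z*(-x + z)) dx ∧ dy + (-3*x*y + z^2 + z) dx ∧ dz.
d(omega) = (2*x + 2*z) dx ∧ dy ∧ dz

For a 2-form omega = sum_{i<j} g_{ij} dx_i ∧ dx_j, the exterior derivative is
  d(omega) = sum_{i<j} d(g_{ij}) ∧ dx_i ∧ dx_j = sum_{i<j, k} (∂g_{ij}/∂x_k) dx_k ∧ dx_i ∧ dx_j.
Expand each term, using dx_k ∧ dx_i ∧ dx_j = sgn(permutation) dx_{(a)} ∧ dx_{(b)} ∧ dx_{(c)} with (a < b < c) sorted:
  d(z*(-x + z)) includes (∂/∂z)(z*(-x + z)) dz = (-x + 2*z) dz, which multiplied by dx ∧ dy gives (-x + 2*z) dx ∧ dy ∧ dz
  d(-3*x*y + z^2 + z) includes (∂/∂y)(-3*x*y + z^2 + z) dy = (-3*x) dy, which multiplied by dx ∧ dz gives (3*x) dx ∧ dy ∧ dz
Collecting like 3-forms: d(omega) = (2*x + 2*z) dx ∧ dy ∧ dz.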